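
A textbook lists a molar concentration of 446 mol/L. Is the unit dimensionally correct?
Yes

molar concentration has SI base units: mol / m^3
mol/L reduces to the same SI base units, so it is a valid unit for molar concentration.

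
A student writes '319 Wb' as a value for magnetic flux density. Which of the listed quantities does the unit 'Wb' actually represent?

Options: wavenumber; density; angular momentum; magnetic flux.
magnetic flux

magnetic flux density should have units dimensionally equivalent to kg / (A * s^2) (e.g. T).
The given unit 'Wb' reduces to kg * m^2 / (A * s^2). Of the listed options, that is the dimensionality of magnetic flux.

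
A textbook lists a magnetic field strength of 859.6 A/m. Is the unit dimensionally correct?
Yes

magnetic field strength has SI base units: A / m
A/m reduces to the same SI base units, so it is a valid unit for magnetic field strength.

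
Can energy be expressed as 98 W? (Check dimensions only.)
No

energy has SI base units: kg * m^2 / s^2
W does NOT reduce to kg * m^2 / s^2; a valid unit for energy would be e.g. J.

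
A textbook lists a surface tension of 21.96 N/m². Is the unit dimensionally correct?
No

surface tension has SI base units: kg / s^2
N/m² does NOT reduce to kg / s^2; a valid unit for surface tension would be e.g. N/m.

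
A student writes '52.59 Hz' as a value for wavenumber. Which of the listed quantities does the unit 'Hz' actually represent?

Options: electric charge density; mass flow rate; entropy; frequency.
frequency

wavenumber should have units dimensionally equivalent to 1 / m (e.g. 1/m).
The given unit 'Hz' reduces to 1 / s. Of the listed options, that is the dimensionality of frequency.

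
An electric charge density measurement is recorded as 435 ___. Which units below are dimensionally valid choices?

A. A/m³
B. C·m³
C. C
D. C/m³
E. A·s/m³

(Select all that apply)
D, E

electric charge density has SI base units: A * s / m^3

Checking each option against A * s / m^3:
  A. A/m³: ✗ does not match
  B. C·m³: ✗ does not match
  C. C: ✗ does not match
  D. C/m³: ✓ matches
  E. A·s/m³: ✓ matches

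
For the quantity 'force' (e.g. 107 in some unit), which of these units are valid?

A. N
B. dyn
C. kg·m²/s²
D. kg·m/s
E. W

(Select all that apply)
A, B

force has SI base units: kg * m / s^2

Checking each option against kg * m / s^2:
  A. N: ✓ matches
  B. dyn: ✓ matches
  C. kg·m²/s²: ✗ does not match
  D. kg·m/s: ✗ does not match
  E. W: ✗ does not match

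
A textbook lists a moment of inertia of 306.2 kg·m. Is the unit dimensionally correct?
No

moment of inertia has SI base units: kg * m^2
kg·m does NOT reduce to kg * m^2; a valid unit for moment of inertia would be e.g. kg·m².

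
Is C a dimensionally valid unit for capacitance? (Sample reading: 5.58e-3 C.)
No

capacitance has SI base units: A^2 * s^4 / (kg * m^2)
C does NOT reduce to A^2 * s^4 / (kg * m^2); a valid unit for capacitance would be e.g. F.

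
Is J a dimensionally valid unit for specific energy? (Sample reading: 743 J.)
No

specific energy has SI base units: m^2 / s^2
J does NOT reduce to m^2 / s^2; a valid unit for specific energy would be e.g. J/kg.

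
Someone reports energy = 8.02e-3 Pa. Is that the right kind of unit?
No

energy has SI base units: kg * m^2 / s^2
Pa does NOT reduce to kg * m^2 / s^2; a valid unit for energy would be e.g. J.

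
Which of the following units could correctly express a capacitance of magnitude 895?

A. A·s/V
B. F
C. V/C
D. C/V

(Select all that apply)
A, B, D

capacitance has SI base units: A^2 * s^4 / (kg * m^2)

Checking each option against A^2 * s^4 / (kg * m^2):
  A. A·s/V: ✓ matches
  B. F: ✓ matches
  C. V/C: ✗ does not match
  D. C/V: ✓ matches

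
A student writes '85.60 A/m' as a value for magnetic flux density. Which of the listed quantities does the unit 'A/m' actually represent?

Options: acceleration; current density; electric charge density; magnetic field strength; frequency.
magnetic field strength

magnetic flux density should have units dimensionally equivalent to kg / (A * s^2) (e.g. T).
The given unit 'A/m' reduces to A / m. Of the listed options, that is the dimensionality of magnetic field strength.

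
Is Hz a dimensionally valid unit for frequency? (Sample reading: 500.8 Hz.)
Yes

frequency has SI base units: 1 / s
Hz reduces to the same SI base units, so it is a valid unit for frequency.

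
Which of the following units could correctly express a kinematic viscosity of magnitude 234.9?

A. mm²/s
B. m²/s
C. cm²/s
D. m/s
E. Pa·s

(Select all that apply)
A, B, C

kinematic viscosity has SI base units: m^2 / s

Checking each option against m^2 / s:
  A. mm²/s: ✓ matches
  B. m²/s: ✓ matches
  C. cm²/s: ✓ matches
  D. m/s: ✗ does not match
  E. Pa·s: ✗ does not match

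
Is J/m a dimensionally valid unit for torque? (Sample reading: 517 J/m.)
No

torque has SI base units: kg * m^2 / s^2
J/m does NOT reduce to kg * m^2 / s^2; a valid unit for torque would be e.g. N·m.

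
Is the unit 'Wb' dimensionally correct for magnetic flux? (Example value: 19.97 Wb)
Yes

magnetic flux has SI base units: kg * m^2 / (A * s^2)
Wb reduces to the same SI base units, so it is a valid unit for magnetic flux.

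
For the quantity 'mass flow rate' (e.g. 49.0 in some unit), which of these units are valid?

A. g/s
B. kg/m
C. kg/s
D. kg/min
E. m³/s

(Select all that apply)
A, C, D

mass flow rate has SI base units: kg / s

Checking each option against kg / s:
  A. g/s: ✓ matches
  B. kg/m: ✗ does not match
  C. kg/s: ✓ matches
  D. kg/min: ✓ matches
  E. m³/s: ✗ does not match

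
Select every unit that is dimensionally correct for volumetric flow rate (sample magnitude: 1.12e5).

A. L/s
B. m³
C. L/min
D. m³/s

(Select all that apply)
A, C, D

volumetric flow rate has SI base units: m^3 / s

Checking each option against m^3 / s:
  A. L/s: ✓ matches
  B. m³: ✗ does not match
  C. L/min: ✓ matches
  D. m³/s: ✓ matches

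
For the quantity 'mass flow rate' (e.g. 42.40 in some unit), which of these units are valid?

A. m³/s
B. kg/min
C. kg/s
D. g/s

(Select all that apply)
B, C, D

mass flow rate has SI base units: kg / s

Checking each option against kg / s:
  A. m³/s: ✗ does not match
  B. kg/min: ✓ matches
  C. kg/s: ✓ matches
  D. g/s: ✓ matches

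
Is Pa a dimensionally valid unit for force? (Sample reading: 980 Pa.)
No

force has SI base units: kg * m / s^2
Pa does NOT reduce to kg * m / s^2; a valid unit for force would be e.g. N.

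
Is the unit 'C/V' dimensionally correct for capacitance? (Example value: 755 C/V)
Yes

capacitance has SI base units: A^2 * s^4 / (kg * m^2)
C/V reduces to the same SI base units, so it is a valid unit for capacitance.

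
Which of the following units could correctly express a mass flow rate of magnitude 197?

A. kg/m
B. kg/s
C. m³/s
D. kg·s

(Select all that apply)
B

mass flow rate has SI base units: kg / s

Checking each option against kg / s:
  A. kg/m: ✗ does not match
  B. kg/s: ✓ matches
  C. m³/s: ✗ does not match
  D. kg·s: ✗ does not match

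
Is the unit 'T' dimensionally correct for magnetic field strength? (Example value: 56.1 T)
No

magnetic field strength has SI base units: A / m
T does NOT reduce to A / m; a valid unit for magnetic field strength would be e.g. A/m.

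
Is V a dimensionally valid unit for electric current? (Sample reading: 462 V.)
No

electric current has SI base units: A
V does NOT reduce to A; a valid unit for electric current would be e.g. A.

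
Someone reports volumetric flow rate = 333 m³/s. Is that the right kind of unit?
Yes

volumetric flow rate has SI base units: m^3 / s
m³/s reduces to the same SI base units, so it is a valid unit for volumetric flow rate.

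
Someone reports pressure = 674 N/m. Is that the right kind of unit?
No

pressure has SI base units: kg / (m * s^2)
N/m does NOT reduce to kg / (m * s^2); a valid unit for pressure would be e.g. Pa.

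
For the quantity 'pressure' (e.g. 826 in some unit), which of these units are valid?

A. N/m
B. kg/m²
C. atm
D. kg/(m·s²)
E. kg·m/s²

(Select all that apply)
C, D

pressure has SI base units: kg / (m * s^2)

Checking each option against kg / (m * s^2):
  A. N/m: ✗ does not match
  B. kg/m²: ✗ does not match
  C. atm: ✓ matches
  D. kg/(m·s²): ✓ matches
  E. kg·m/s²: ✗ does not match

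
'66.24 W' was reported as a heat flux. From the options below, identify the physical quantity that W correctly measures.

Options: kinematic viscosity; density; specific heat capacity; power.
power

heat flux should have units dimensionally equivalent to kg / s^3 (e.g. W/m²).
The given unit 'W' reduces to kg * m^2 / s^3. Of the listed options, that is the dimensionality of power.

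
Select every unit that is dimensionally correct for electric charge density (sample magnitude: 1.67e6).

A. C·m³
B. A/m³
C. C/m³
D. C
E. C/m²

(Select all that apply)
C

electric charge density has SI base units: A * s / m^3

Checking each option against A * s / m^3:
  A. C·m³: ✗ does not match
  B. A/m³: ✗ does not match
  C. C/m³: ✓ matches
  D. C: ✗ does not match
  E. C/m²: ✗ does not match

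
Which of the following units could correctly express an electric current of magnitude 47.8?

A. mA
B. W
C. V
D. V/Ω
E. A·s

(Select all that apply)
A, D

electric current has SI base units: A

Checking each option against A:
  A. mA: ✓ matches
  B. W: ✗ does not match
  C. V: ✗ does not match
  D. V/Ω: ✓ matches
  E. A·s: ✗ does not match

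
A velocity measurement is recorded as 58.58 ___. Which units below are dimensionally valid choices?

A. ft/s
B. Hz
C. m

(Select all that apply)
A

velocity has SI base units: m / s

Checking each option against m / s:
  A. ft/s: ✓ matches
  B. Hz: ✗ does not match
  C. m: ✗ does not match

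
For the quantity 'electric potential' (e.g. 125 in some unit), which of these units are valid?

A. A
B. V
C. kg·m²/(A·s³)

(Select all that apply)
B, C

electric potential has SI base units: kg * m^2 / (A * s^3)

Checking each option against kg * m^2 / (A * s^3):
  A. A: ✗ does not match
  B. V: ✓ matches
  C. kg·m²/(A·s³): ✓ matches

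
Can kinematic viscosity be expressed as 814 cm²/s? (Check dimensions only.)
Yes

kinematic viscosity has SI base units: m^2 / s
cm²/s reduces to the same SI base units, so it is a valid unit for kinematic viscosity.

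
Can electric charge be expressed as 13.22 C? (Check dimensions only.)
Yes

electric charge has SI base units: A * s
C reduces to the same SI base units, so it is a valid unit for electric charge.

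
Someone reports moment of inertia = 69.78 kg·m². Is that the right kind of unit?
Yes

moment of inertia has SI base units: kg * m^2
kg·m² reduces to the same SI base units, so it is a valid unit for moment of inertia.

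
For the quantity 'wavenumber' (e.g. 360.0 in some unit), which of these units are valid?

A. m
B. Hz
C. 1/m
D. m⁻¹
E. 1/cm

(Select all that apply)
C, D, E

wavenumber has SI base units: 1 / m

Checking each option against 1 / m:
  A. m: ✗ does not match
  B. Hz: ✗ does not match
  C. 1/m: ✓ matches
  D. m⁻¹: ✓ matches
  E. 1/cm: ✓ matches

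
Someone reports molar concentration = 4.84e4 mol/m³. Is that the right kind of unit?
Yes

molar concentration has SI base units: mol / m^3
mol/m³ reduces to the same SI base units, so it is a valid unit for molar concentration.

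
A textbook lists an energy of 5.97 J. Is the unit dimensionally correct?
Yes

energy has SI base units: kg * m^2 / s^2
J reduces to the same SI base units, so it is a valid unit for energy.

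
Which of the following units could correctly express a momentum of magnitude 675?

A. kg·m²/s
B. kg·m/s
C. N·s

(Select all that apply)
B, C

momentum has SI base units: kg * m / s

Checking each option against kg * m / s:
  A. kg·m²/s: ✗ does not match
  B. kg·m/s: ✓ matches
  C. N·s: ✓ matches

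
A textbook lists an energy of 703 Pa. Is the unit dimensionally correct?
No

energy has SI base units: kg * m^2 / s^2
Pa does NOT reduce to kg * m^2 / s^2; a valid unit for energy would be e.g. J.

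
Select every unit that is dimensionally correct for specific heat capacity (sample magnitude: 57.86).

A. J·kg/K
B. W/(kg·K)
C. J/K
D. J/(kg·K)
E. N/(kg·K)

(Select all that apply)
D

specific heat capacity has SI base units: m^2 / (s^2 * K)

Checking each option against m^2 / (s^2 * K):
  A. J·kg/K: ✗ does not match
  B. W/(kg·K): ✗ does not match
  C. J/K: ✗ does not match
  D. J/(kg·K): ✓ matches
  E. N/(kg·K): ✗ does not match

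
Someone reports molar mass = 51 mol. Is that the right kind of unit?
No

molar mass has SI base units: kg / mol
mol does NOT reduce to kg / mol; a valid unit for molar mass would be e.g. kg/mol.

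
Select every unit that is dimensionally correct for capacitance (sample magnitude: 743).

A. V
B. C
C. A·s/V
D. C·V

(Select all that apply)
C

capacitance has SI base units: A^2 * s^4 / (kg * m^2)

Checking each option against A^2 * s^4 / (kg * m^2):
  A. V: ✗ does not match
  B. C: ✗ does not match
  C. A·s/V: ✓ matches
  D. C·V: ✗ does not match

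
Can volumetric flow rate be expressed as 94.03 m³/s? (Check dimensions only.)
Yes

volumetric flow rate has SI base units: m^3 / s
m³/s reduces to the same SI base units, so it is a valid unit for volumetric flow rate.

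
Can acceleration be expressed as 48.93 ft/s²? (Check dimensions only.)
Yes

acceleration has SI base units: m / s^2
ft/s² reduces to the same SI base units, so it is a valid unit for acceleration.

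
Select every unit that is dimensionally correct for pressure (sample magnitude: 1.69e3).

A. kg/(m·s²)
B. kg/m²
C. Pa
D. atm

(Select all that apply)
A, C, D

pressure has SI base units: kg / (m * s^2)

Checking each option against kg / (m * s^2):
  A. kg/(m·s²): ✓ matches
  B. kg/m²: ✗ does not match
  C. Pa: ✓ matches
  D. atm: ✓ matches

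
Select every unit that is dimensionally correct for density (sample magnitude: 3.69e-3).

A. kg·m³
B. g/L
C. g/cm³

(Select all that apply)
B, C

density has SI base units: kg / m^3

Checking each option against kg / m^3:
  A. kg·m³: ✗ does not match
  B. g/L: ✓ matches
  C. g/cm³: ✓ matches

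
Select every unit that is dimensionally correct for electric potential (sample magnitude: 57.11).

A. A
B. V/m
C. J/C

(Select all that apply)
C

electric potential has SI base units: kg * m^2 / (A * s^3)

Checking each option against kg * m^2 / (A * s^3):
  A. A: ✗ does not match
  B. V/m: ✗ does not match
  C. J/C: ✓ matches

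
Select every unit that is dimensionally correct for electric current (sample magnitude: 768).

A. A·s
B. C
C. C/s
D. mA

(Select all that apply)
C, D

electric current has SI base units: A

Checking each option against A:
  A. A·s: ✗ does not match
  B. C: ✗ does not match
  C. C/s: ✓ matches
  D. mA: ✓ matches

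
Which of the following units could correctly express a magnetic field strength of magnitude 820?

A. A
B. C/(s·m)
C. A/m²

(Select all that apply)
B

magnetic field strength has SI base units: A / m

Checking each option against A / m:
  A. A: ✗ does not match
  B. C/(s·m): ✓ matches
  C. A/m²: ✗ does not match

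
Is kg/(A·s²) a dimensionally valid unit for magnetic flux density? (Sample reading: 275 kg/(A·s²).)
Yes

magnetic flux density has SI base units: kg / (A * s^2)
kg/(A·s²) reduces to the same SI base units, so it is a valid unit for magnetic flux density.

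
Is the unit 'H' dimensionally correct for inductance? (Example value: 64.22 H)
Yes

inductance has SI base units: kg * m^2 / (A^2 * s^2)
H reduces to the same SI base units, so it is a valid unit for inductance.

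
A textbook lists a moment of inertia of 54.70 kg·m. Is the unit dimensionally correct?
No

moment of inertia has SI base units: kg * m^2
kg·m does NOT reduce to kg * m^2; a valid unit for moment of inertia would be e.g. kg·m².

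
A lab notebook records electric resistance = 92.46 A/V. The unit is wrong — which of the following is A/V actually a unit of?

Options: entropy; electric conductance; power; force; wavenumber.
electric conductance

electric resistance should have units dimensionally equivalent to kg * m^2 / (A^2 * s^3) (e.g. Ω).
The given unit 'A/V' reduces to A^2 * s^3 / (kg * m^2). Of the listed options, that is the dimensionality of electric conductance.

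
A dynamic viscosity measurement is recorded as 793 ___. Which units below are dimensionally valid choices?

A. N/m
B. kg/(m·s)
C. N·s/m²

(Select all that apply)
B, C

dynamic viscosity has SI base units: kg / (m * s)

Checking each option against kg / (m * s):
  A. N/m: ✗ does not match
  B. kg/(m·s): ✓ matches
  C. N·s/m²: ✓ matches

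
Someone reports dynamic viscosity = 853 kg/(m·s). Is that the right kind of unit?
Yes

dynamic viscosity has SI base units: kg / (m * s)
kg/(m·s) reduces to the same SI base units, so it is a valid unit for dynamic viscosity.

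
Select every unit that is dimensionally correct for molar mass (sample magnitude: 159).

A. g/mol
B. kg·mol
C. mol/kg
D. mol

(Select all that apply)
A

molar mass has SI base units: kg / mol

Checking each option against kg / mol:
  A. g/mol: ✓ matches
  B. kg·mol: ✗ does not match
  C. mol/kg: ✗ does not match
  D. mol: ✗ does not match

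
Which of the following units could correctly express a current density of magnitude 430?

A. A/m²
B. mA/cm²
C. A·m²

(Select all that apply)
A, B

current density has SI base units: A / m^2

Checking each option against A / m^2:
  A. A/m²: ✓ matches
  B. mA/cm²: ✓ matches
  C. A·m²: ✗ does not match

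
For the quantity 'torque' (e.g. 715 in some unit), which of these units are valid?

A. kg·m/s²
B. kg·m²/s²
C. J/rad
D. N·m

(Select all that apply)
B, C, D

torque has SI base units: kg * m^2 / s^2

Checking each option against kg * m^2 / s^2:
  A. kg·m/s²: ✗ does not match
  B. kg·m²/s²: ✓ matches
  C. J/rad: ✓ matches
  D. N·m: ✓ matches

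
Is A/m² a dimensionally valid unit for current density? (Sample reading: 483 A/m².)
Yes

current density has SI base units: A / m^2
A/m² reduces to the same SI base units, so it is a valid unit for current density.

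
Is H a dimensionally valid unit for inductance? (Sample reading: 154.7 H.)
Yes

inductance has SI base units: kg * m^2 / (A^2 * s^2)
H reduces to the same SI base units, so it is a valid unit for inductance.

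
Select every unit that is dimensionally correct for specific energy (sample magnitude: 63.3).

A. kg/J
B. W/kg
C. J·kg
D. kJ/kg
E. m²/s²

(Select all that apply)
D, E

specific energy has SI base units: m^2 / s^2

Checking each option against m^2 / s^2:
  A. kg/J: ✗ does not match
  B. W/kg: ✗ does not match
  C. J·kg: ✗ does not match
  D. kJ/kg: ✓ matches
  E. m²/s²: ✓ matches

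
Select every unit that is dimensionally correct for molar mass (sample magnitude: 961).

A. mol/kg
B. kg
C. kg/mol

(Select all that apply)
C

molar mass has SI base units: kg / mol

Checking each option against kg / mol:
  A. mol/kg: ✗ does not match
  B. kg: ✗ does not match
  C. kg/mol: ✓ matches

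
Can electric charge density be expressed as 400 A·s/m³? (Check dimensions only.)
Yes

electric charge density has SI base units: A * s / m^3
A·s/m³ reduces to the same SI base units, so it is a valid unit for electric charge density.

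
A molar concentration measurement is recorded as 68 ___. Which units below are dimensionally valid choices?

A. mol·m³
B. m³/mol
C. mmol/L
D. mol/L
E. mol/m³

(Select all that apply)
C, D, E

molar concentration has SI base units: mol / m^3

Checking each option against mol / m^3:
  A. mol·m³: ✗ does not match
  B. m³/mol: ✗ does not match
  C. mmol/L: ✓ matches
  D. mol/L: ✓ matches
  E. mol/m³: ✓ matches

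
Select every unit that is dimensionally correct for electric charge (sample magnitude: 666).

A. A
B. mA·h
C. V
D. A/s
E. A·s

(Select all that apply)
B, E

electric charge has SI base units: A * s

Checking each option against A * s:
  A. A: ✗ does not match
  B. mA·h: ✓ matches
  C. V: ✗ does not match
  D. A/s: ✗ does not match
  E. A·s: ✓ matches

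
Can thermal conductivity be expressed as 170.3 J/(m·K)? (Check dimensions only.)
No

thermal conductivity has SI base units: kg * m / (s^3 * K)
J/(m·K) does NOT reduce to kg * m / (s^3 * K); a valid unit for thermal conductivity would be e.g. W/(m·K).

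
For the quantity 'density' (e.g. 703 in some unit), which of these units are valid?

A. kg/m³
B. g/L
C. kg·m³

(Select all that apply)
A, B

density has SI base units: kg / m^3

Checking each option against kg / m^3:
  A. kg/m³: ✓ matches
  B. g/L: ✓ matches
  C. kg·m³: ✗ does not match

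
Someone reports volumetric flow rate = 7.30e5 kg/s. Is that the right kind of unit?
No

volumetric flow rate has SI base units: m^3 / s
kg/s does NOT reduce to m^3 / s; a valid unit for volumetric flow rate would be e.g. m³/s.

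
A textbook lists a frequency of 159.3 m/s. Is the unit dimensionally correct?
No

frequency has SI base units: 1 / s
m/s does NOT reduce to 1 / s; a valid unit for frequency would be e.g. Hz.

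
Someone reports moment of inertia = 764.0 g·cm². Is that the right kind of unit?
Yes

moment of inertia has SI base units: kg * m^2
g·cm² reduces to the same SI base units, so it is a valid unit for moment of inertia.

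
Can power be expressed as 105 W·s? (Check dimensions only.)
No

power has SI base units: kg * m^2 / s^3
W·s does NOT reduce to kg * m^2 / s^3; a valid unit for power would be e.g. W.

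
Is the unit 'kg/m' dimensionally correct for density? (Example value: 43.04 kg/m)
No

density has SI base units: kg / m^3
kg/m does NOT reduce to kg / m^3; a valid unit for density would be e.g. kg/m³.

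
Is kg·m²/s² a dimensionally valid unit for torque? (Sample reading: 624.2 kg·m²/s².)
Yes

torque has SI base units: kg * m^2 / s^2
kg·m²/s² reduces to the same SI base units, so it is a valid unit for torque.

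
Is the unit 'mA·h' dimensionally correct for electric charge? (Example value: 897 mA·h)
Yes

electric charge has SI base units: A * s
mA·h reduces to the same SI base units, so it is a valid unit for electric charge.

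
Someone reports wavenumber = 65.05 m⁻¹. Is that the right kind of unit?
Yes

wavenumber has SI base units: 1 / m
m⁻¹ reduces to the same SI base units, so it is a valid unit for wavenumber.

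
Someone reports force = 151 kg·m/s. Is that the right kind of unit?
No

force has SI base units: kg * m / s^2
kg·m/s does NOT reduce to kg * m / s^2; a valid unit for force would be e.g. N.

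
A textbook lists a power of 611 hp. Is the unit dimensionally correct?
Yes

power has SI base units: kg * m^2 / s^3
hp reduces to the same SI base units, so it is a valid unit for power.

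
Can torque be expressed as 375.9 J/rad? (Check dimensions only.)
Yes

torque has SI base units: kg * m^2 / s^2
J/rad reduces to the same SI base units, so it is a valid unit for torque.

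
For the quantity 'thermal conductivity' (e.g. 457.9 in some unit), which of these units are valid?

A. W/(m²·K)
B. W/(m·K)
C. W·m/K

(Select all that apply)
B

thermal conductivity has SI base units: kg * m / (s^3 * K)

Checking each option against kg * m / (s^3 * K):
  A. W/(m²·K): ✗ does not match
  B. W/(m·K): ✓ matches
  C. W·m/K: ✗ does not match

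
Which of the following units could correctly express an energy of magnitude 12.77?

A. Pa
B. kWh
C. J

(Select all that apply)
B, C

energy has SI base units: kg * m^2 / s^2

Checking each option against kg * m^2 / s^2:
  A. Pa: ✗ does not match
  B. kWh: ✓ matches
  C. J: ✓ matches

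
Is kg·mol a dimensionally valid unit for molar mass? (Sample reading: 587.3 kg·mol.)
No

molar mass has SI base units: kg / mol
kg·mol does NOT reduce to kg / mol; a valid unit for molar mass would be e.g. kg/mol.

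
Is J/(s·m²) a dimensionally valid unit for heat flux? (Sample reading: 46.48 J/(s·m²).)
Yes

heat flux has SI base units: kg / s^3
J/(s·m²) reduces to the same SI base units, so it is a valid unit for heat flux.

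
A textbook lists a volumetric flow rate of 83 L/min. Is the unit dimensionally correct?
Yes

volumetric flow rate has SI base units: m^3 / s
L/min reduces to the same SI base units, so it is a valid unit for volumetric flow rate.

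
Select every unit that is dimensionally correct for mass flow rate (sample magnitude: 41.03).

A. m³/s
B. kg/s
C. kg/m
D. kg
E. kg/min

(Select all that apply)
B, E

mass flow rate has SI base units: kg / s

Checking each option against kg / s:
  A. m³/s: ✗ does not match
  B. kg/s: ✓ matches
  C. kg/m: ✗ does not match
  D. kg: ✗ does not match
  E. kg/min: ✓ matches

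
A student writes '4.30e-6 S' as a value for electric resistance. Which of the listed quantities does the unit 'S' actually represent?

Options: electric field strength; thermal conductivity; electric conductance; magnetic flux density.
electric conductance

electric resistance should have units dimensionally equivalent to kg * m^2 / (A^2 * s^3) (e.g. Ω).
The given unit 'S' reduces to A^2 * s^3 / (kg * m^2). Of the listed options, that is the dimensionality of electric conductance.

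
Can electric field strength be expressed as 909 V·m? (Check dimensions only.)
No

electric field strength has SI base units: kg * m / (A * s^3)
V·m does NOT reduce to kg * m / (A * s^3); a valid unit for electric field strength would be e.g. V/m.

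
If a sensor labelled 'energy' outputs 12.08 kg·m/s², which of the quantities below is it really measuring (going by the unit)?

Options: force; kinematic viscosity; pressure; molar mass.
force

energy should have units dimensionally equivalent to kg * m^2 / s^2 (e.g. J).
The given unit 'kg·m/s²' reduces to kg * m / s^2. Of the listed options, that is the dimensionality of force.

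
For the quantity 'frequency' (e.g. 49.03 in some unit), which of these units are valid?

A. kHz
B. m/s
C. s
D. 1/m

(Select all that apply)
A

frequency has SI base units: 1 / s

Checking each option against 1 / s:
  A. kHz: ✓ matches
  B. m/s: ✗ does not match
  C. s: ✗ does not match
  D. 1/m: ✗ does not match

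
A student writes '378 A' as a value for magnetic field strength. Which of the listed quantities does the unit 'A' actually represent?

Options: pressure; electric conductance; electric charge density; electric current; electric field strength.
electric current

magnetic field strength should have units dimensionally equivalent to A / m (e.g. A/m).
The given unit 'A' reduces to A. Of the listed options, that is the dimensionality of electric current.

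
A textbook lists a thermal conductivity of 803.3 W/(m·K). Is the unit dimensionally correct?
Yes

thermal conductivity has SI base units: kg * m / (s^3 * K)
W/(m·K) reduces to the same SI base units, so it is a valid unit for thermal conductivity.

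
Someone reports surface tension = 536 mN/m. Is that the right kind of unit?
Yes

surface tension has SI base units: kg / s^2
mN/m reduces to the same SI base units, so it is a valid unit for surface tension.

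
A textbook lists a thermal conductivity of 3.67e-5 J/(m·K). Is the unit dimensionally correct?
No

thermal conductivity has SI base units: kg * m / (s^3 * K)
J/(m·K) does NOT reduce to kg * m / (s^3 * K); a valid unit for thermal conductivity would be e.g. W/(m·K).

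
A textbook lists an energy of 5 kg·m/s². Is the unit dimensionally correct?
No

energy has SI base units: kg * m^2 / s^2
kg·m/s² does NOT reduce to kg * m^2 / s^2; a valid unit for energy would be e.g. J.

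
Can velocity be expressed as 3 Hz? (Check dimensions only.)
No

velocity has SI base units: m / s
Hz does NOT reduce to m / s; a valid unit for velocity would be e.g. m/s.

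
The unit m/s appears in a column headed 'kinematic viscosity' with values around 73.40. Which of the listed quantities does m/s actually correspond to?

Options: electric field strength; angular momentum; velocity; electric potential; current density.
velocity

kinematic viscosity should have units dimensionally equivalent to m^2 / s (e.g. m²/s).
The given unit 'm/s' reduces to m / s. Of the listed options, that is the dimensionality of velocity.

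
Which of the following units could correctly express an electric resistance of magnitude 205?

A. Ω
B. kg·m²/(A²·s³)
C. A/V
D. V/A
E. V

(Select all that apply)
A, B, D

electric resistance has SI base units: kg * m^2 / (A^2 * s^3)

Checking each option against kg * m^2 / (A^2 * s^3):
  A. Ω: ✓ matches
  B. kg·m²/(A²·s³): ✓ matches
  C. A/V: ✗ does not match
  D. V/A: ✓ matches
  E. V: ✗ does not match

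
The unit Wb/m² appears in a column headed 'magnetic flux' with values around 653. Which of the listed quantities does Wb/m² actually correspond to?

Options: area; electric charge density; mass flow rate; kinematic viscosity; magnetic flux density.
magnetic flux density

magnetic flux should have units dimensionally equivalent to kg * m^2 / (A * s^2) (e.g. Wb).
The given unit 'Wb/m²' reduces to kg / (A * s^2). Of the listed options, that is the dimensionality of magnetic flux density.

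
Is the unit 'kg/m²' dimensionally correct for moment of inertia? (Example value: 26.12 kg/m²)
No

moment of inertia has SI base units: kg * m^2
kg/m² does NOT reduce to kg * m^2; a valid unit for moment of inertia would be e.g. kg·m².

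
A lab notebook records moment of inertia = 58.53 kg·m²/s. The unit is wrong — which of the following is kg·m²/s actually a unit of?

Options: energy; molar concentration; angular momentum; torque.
angular momentum

moment of inertia should have units dimensionally equivalent to kg * m^2 (e.g. kg·m²).
The given unit 'kg·m²/s' reduces to kg * m^2 / s. Of the listed options, that is the dimensionality of angular momentum.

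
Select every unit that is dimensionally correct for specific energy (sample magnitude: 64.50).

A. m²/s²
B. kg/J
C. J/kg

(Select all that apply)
A, C

specific energy has SI base units: m^2 / s^2

Checking each option against m^2 / s^2:
  A. m²/s²: ✓ matches
  B. kg/J: ✗ does not match
  C. J/kg: ✓ matches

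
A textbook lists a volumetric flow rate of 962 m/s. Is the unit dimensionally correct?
No

volumetric flow rate has SI base units: m^3 / s
m/s does NOT reduce to m^3 / s; a valid unit for volumetric flow rate would be e.g. m³/s.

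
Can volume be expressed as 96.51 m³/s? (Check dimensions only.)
No

volume has SI base units: m^3
m³/s does NOT reduce to m^3; a valid unit for volume would be e.g. m³.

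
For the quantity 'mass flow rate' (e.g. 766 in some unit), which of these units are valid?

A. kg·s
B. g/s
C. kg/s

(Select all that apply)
B, C

mass flow rate has SI base units: kg / s

Checking each option against kg / s:
  A. kg·s: ✗ does not match
  B. g/s: ✓ matches
  C. kg/s: ✓ matches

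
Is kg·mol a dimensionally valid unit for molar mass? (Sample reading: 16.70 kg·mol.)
No

molar mass has SI base units: kg / mol
kg·mol does NOT reduce to kg / mol; a valid unit for molar mass would be e.g. kg/mol.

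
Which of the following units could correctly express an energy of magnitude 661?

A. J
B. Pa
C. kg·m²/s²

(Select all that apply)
A, C

energy has SI base units: kg * m^2 / s^2

Checking each option against kg * m^2 / s^2:
  A. J: ✓ matches
  B. Pa: ✗ does not match
  C. kg·m²/s²: ✓ matches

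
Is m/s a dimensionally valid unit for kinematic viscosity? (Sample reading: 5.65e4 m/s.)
No

kinematic viscosity has SI base units: m^2 / s
m/s does NOT reduce to m^2 / s; a valid unit for kinematic viscosity would be e.g. m²/s.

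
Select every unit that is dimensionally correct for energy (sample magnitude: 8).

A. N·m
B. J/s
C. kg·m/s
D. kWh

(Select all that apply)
A, D

energy has SI base units: kg * m^2 / s^2

Checking each option against kg * m^2 / s^2:
  A. N·m: ✓ matches
  B. J/s: ✗ does not match
  C. kg·m/s: ✗ does not match
  D. kWh: ✓ matches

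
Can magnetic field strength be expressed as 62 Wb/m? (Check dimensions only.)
No

magnetic field strength has SI base units: A / m
Wb/m does NOT reduce to A / m; a valid unit for magnetic field strength would be e.g. A/m.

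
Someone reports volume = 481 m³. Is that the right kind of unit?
Yes

volume has SI base units: m^3
m³ reduces to the same SI base units, so it is a valid unit for volume.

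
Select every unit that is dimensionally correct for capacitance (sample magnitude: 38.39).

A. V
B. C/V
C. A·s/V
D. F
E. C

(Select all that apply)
B, C, D

capacitance has SI base units: A^2 * s^4 / (kg * m^2)

Checking each option against A^2 * s^4 / (kg * m^2):
  A. V: ✗ does not match
  B. C/V: ✓ matches
  C. A·s/V: ✓ matches
  D. F: ✓ matches
  E. C: ✗ does not match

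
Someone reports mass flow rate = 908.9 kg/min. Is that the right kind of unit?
Yes

mass flow rate has SI base units: kg / s
kg/min reduces to the same SI base units, so it is a valid unit for mass flow rate.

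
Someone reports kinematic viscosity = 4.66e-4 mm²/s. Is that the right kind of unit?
Yes

kinematic viscosity has SI base units: m^2 / s
mm²/s reduces to the same SI base units, so it is a valid unit for kinematic viscosity.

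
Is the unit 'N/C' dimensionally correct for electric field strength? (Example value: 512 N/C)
Yes

electric field strength has SI base units: kg * m / (A * s^3)
N/C reduces to the same SI base units, so it is a valid unit for electric field strength.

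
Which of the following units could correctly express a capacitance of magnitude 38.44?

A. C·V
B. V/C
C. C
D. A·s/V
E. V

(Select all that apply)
D

capacitance has SI base units: A^2 * s^4 / (kg * m^2)

Checking each option against A^2 * s^4 / (kg * m^2):
  A. C·V: ✗ does not match
  B. V/C: ✗ does not match
  C. C: ✗ does not match
  D. A·s/V: ✓ matches
  E. V: ✗ does not match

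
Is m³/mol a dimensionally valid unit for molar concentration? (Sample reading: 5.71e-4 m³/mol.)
No

molar concentration has SI base units: mol / m^3
m³/mol does NOT reduce to mol / m^3; a valid unit for molar concentration would be e.g. mol/m³.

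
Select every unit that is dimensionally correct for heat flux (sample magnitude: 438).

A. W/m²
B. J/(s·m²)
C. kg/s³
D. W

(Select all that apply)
A, B, C

heat flux has SI base units: kg / s^3

Checking each option against kg / s^3:
  A. W/m²: ✓ matches
  B. J/(s·m²): ✓ matches
  C. kg/s³: ✓ matches
  D. W: ✗ does not match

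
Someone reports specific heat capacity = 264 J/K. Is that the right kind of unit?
No

specific heat capacity has SI base units: m^2 / (s^2 * K)
J/K does NOT reduce to m^2 / (s^2 * K); a valid unit for specific heat capacity would be e.g. J/(kg·K).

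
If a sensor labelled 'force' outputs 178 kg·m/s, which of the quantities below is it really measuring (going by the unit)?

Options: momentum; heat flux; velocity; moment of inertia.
momentum

force should have units dimensionally equivalent to kg * m / s^2 (e.g. N).
The given unit 'kg·m/s' reduces to kg * m / s. Of the listed options, that is the dimensionality of momentum.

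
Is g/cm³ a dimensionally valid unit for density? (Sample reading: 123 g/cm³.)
Yes

density has SI base units: kg / m^3
g/cm³ reduces to the same SI base units, so it is a valid unit for density.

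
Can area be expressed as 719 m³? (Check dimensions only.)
No

area has SI base units: m^2
m³ does NOT reduce to m^2; a valid unit for area would be e.g. m².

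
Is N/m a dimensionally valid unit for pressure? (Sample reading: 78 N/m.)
No

pressure has SI base units: kg / (m * s^2)
N/m does NOT reduce to kg / (m * s^2); a valid unit for pressure would be e.g. Pa.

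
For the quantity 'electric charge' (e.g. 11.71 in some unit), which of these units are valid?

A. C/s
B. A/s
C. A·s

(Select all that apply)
C

electric charge has SI base units: A * s

Checking each option against A * s:
  A. C/s: ✗ does not match
  B. A/s: ✗ does not match
  C. A·s: ✓ matches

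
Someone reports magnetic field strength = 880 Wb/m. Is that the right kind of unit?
No

magnetic field strength has SI base units: A / m
Wb/m does NOT reduce to A / m; a valid unit for magnetic field strength would be e.g. A/m.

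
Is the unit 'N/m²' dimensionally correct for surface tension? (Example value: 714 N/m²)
No

surface tension has SI base units: kg / s^2
N/m² does NOT reduce to kg / s^2; a valid unit for surface tension would be e.g. N/m.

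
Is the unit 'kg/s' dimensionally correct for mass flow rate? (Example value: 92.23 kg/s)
Yes

mass flow rate has SI base units: kg / s
kg/s reduces to the same SI base units, so it is a valid unit for mass flow rate.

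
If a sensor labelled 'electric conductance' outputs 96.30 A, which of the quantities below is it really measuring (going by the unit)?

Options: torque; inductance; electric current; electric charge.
electric current

electric conductance should have units dimensionally equivalent to A^2 * s^3 / (kg * m^2) (e.g. S).
The given unit 'A' reduces to A. Of the listed options, that is the dimensionality of electric current.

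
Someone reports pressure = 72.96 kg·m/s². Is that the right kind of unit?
No

pressure has SI base units: kg / (m * s^2)
kg·m/s² does NOT reduce to kg / (m * s^2); a valid unit for pressure would be e.g. Pa.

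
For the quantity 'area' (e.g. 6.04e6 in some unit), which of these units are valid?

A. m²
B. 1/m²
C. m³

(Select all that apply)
A

area has SI base units: m^2

Checking each option against m^2:
  A. m²: ✓ matches
  B. 1/m²: ✗ does not match
  C. m³: ✗ does not match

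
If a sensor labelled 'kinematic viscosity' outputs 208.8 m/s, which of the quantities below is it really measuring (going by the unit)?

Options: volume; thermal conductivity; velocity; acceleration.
velocity

kinematic viscosity should have units dimensionally equivalent to m^2 / s (e.g. m²/s).
The given unit 'm/s' reduces to m / s. Of the listed options, that is the dimensionality of velocity.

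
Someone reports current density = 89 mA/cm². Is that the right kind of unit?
Yes

current density has SI base units: A / m^2
mA/cm² reduces to the same SI base units, so it is a valid unit for current density.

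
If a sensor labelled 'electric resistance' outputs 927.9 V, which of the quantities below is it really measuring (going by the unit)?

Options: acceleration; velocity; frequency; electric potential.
electric potential

electric resistance should have units dimensionally equivalent to kg * m^2 / (A^2 * s^3) (e.g. Ω).
The given unit 'V' reduces to kg * m^2 / (A * s^3). Of the listed options, that is the dimensionality of electric potential.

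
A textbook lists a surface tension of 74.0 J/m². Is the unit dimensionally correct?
Yes

surface tension has SI base units: kg / s^2
J/m² reduces to the same SI base units, so it is a valid unit for surface tension.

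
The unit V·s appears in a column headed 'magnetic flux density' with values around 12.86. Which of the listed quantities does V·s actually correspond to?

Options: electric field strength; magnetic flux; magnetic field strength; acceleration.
magnetic flux

magnetic flux density should have units dimensionally equivalent to kg / (A * s^2) (e.g. T).
The given unit 'V·s' reduces to kg * m^2 / (A * s^2). Of the listed options, that is the dimensionality of magnetic flux.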